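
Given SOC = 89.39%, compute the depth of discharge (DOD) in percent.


Complement of SOC: DOD = 100% - 89.39% = 10.61%

10.61%


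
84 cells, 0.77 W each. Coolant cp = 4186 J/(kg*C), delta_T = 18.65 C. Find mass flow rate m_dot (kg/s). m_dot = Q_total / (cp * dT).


Step 1: Total heat Q = 84 * 0.77 W = 64.68 W
Step 2: denom = cp * dT = 4186 * 18.65 = 78069
Step 3: m_dot = 64.68 / 78069 = 8.285e-04 kg/s

8.285e-04 kg/s


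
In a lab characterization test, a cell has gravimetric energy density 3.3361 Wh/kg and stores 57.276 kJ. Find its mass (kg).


Convert: E = 57.276 kJ = 15.91 Wh
m = E / ED = 15.91 / 3.3361 = 4.769 kg

4.769 kg


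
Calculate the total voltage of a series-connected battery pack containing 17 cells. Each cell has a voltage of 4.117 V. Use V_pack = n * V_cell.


V_pack = n * V_cell = 17 * 4.117 = 69.989 V

69.989 V


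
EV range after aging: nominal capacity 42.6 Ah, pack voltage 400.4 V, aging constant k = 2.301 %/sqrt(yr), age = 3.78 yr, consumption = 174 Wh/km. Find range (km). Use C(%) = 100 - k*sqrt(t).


Step 1: capacity retention = 100 - 2.301 * sqrt(3.78) = 100 - 2.301 * 1.9442 = 95.526%
Step 2: C_now = 42.6 * 95.526/100 = 40.694 Ah
Step 3: E_pack = V * C_now = 400.4 * 40.694 = 16294 Wh
Step 4: range = E_pack / consumption = 16294 / 174 = 93.64 km

93.64 km


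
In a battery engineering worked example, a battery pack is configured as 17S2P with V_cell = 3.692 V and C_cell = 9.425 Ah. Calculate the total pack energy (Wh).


V_pack = 17 * 3.692 = 62.764 V
C_pack = 2 * 9.425 = 18.85 Ah
E = V_pack * C_pack = 62.764 * 18.85 = 1183 Wh

1183 Wh


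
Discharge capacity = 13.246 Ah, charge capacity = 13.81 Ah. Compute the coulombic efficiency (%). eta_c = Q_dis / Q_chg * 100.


eta_c = Q_dis / Q_chg * 100 = 13.246 / 13.81 * 100 = 95.92%

95.92%


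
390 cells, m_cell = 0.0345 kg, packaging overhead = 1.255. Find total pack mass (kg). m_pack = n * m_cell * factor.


m_pack = n * m_cell * overhead = 390 * 0.0345 * 1.255 = 16.89 kg

16.89 kg


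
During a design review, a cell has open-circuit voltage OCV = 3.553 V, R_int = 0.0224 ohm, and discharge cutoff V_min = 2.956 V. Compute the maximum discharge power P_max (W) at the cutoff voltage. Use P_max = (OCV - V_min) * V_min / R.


dV = OCV - V_min = 0.597 V (so I_max = dV / R)
P_max = dV * V_min / R = 0.597 * 2.956 / 0.0224 = 78.78 W

78.78 W


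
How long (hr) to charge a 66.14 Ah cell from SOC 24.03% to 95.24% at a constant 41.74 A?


Step 1: dSOC = 95.24% - 24.03% = 71.21%
Step 2: delta_Ah = 66.14 * 71.21 / 100 = 47.098 Ah
Step 3: t = 47.098 / 41.74 = 1.128 hr

1.128 hr


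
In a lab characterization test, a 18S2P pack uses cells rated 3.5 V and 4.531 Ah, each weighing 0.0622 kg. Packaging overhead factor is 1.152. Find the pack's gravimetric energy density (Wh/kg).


Step 1: V_pack = 18 * 3.5 = 63 V
Step 2: C_pack = 2 * 4.531 = 9.062 Ah
Step 3: E_pack = V_pack * C_pack = 63 * 9.062 = 570.91 Wh
Step 4: m_pack = 18 * 2 * 0.0622 * 1.152 = 2.5796 kg
Step 5: ED = E_pack / m_pack = 570.91 / 2.5796 = 221.3 Wh/kg

221.3 Wh/kg


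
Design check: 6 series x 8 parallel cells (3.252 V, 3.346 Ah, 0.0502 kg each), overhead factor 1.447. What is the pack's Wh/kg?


Step 1: V_pack = 6 * 3.252 = 19.512 V
Step 2: C_pack = 8 * 3.346 = 26.768 Ah
Step 3: E_pack = V_pack * C_pack = 19.512 * 26.768 = 522.3 Wh
Step 4: m_pack = 6 * 8 * 0.0502 * 1.447 = 3.4867 kg
Step 5: ED = E_pack / m_pack = 522.3 / 3.4867 = 149.8 Wh/kg

149.8 Wh/kg


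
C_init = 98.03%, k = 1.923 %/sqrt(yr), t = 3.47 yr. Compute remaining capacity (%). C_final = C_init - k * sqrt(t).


Step 1: sqrt(3.47 yr) = 1.8628
Step 2: drop = 1.923 * 1.8628 = 3.5822
Step 3: C_final = 98.03 - 3.5822 = 94.45%

94.45%


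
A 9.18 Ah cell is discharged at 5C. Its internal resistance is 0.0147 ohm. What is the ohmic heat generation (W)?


Step 1: I = C_rate * capacity = 5 * 9.18 = 45.9 A
Step 2: Q = I^2 * R = 45.9^2 * 0.0147 = 2106.8 * 0.0147 = 30.97 W

30.97 W


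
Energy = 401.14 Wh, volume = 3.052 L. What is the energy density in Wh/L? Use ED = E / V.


Volumetric ED = 401.14 Wh / 3.052 L = 131.4 Wh/L

131.4 Wh/L


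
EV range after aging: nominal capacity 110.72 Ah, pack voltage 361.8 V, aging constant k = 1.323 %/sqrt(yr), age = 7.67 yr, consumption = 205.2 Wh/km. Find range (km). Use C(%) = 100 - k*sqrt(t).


Step 1: capacity retention = 100 - 1.323 * sqrt(7.67) = 100 - 1.323 * 2.7695 = 96.336%
Step 2: C_now = 110.72 * 96.336/100 = 106.66 Ah
Step 3: E_pack = V * C_now = 361.8 * 106.66 = 38590 Wh
Step 4: range = E_pack / consumption = 38590 / 205.2 = 188.1 km

188.1 km


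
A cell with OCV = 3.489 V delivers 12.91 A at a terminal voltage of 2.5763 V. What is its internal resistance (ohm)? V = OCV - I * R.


R = (OCV - V) / I = (3.489 - 2.5763) / 12.91 = 0.07070 ohm

0.07070 ohm


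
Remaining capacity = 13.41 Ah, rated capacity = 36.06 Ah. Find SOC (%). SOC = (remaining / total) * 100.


SOC% = 13.41 / 36.06 * 100 = 37.19%

37.19%


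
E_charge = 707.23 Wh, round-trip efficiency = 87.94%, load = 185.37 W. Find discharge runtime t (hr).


Step 1: E_discharge = eta/100 * E_charge = 87.94/100 * 707.23 = 621.94 Wh
Step 2: t = E_discharge / P = 621.94 / 185.37 = 3.355 hr

3.355 hr


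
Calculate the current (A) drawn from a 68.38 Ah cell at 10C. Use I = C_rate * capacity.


I = C_rate * capacity = 10 * 68.38 = 683.8 A

683.8 A


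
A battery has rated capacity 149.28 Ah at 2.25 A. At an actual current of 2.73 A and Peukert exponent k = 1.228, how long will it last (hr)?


t_rated = C / I_rated = 149.28 / 2.25 = 66.347 hr
(I_rated/I)^k = (0.82418)^1.228 = 0.78863
t = t_rated * (I_rated/I)^k = 66.347 * 0.78863 = 52.32 hr

52.32 hr


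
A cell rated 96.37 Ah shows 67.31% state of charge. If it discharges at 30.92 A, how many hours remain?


Step 1: remaining = SOC/100 * C_total = 67.31/100 * 96.37 = 64.867 Ah
Step 2: t = remaining / I = 64.867 / 30.92 = 2.098 hr

2.098 hr


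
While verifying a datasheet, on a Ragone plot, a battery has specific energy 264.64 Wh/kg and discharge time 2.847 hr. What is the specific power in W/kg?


P_specific = E / t = 264.64 / 2.847 = 92.95 W/kg

92.95 W/kg


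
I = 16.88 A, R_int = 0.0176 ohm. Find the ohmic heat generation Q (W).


Q = I^2 * R = 16.88^2 * 0.0176 = 5.015 W

5.015 W


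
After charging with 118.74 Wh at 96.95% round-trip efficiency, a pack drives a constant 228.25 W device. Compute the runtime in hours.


Step 1: E_discharge = eta/100 * E_charge = 96.95/100 * 118.74 = 115.12 Wh
Step 2: t = E_discharge / P = 115.12 / 228.25 = 0.5044 hr

0.5044 hr


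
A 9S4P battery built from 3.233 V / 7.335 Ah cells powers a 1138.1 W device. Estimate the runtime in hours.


Step 1: E_pack = Ns * V_cell * Np * C_cell = 9 * 3.233 * 4 * 7.335 = 853.71 Wh
Step 2: t = E_pack / P = 853.71 / 1138.1 = 0.7501 hr

0.7501 hr


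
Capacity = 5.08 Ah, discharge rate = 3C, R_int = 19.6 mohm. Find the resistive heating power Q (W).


Convert: R = 19.6 mohm = 0.0196 ohm
Step 1: I = C_rate * capacity = 3 * 5.08 = 15.24 A
Step 2: Q = I^2 * R = 15.24^2 * 0.0196 = 232.26 * 0.0196 = 4.552 W

4.552 W


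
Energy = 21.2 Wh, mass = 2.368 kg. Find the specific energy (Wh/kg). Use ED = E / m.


ED = E / m = 21.2 / 2.368 = 8.953 Wh/kg

8.953 Wh/kg


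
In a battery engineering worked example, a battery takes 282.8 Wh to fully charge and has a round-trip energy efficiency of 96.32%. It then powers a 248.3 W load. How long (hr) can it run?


Step 1: E_discharge = eta/100 * E_charge = 96.32/100 * 282.8 = 272.39 Wh
Step 2: t = E_discharge / P = 272.39 / 248.3 = 1.097 hr

1.097 hr


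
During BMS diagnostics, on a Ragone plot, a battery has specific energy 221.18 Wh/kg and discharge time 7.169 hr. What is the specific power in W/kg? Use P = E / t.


Specific power = 221.18 Wh/kg / 7.169 hr = 30.85 W/kg

30.85 W/kg


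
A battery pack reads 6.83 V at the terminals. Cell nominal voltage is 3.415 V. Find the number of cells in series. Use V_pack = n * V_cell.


n = V_pack / V_cell = 6.83 / 3.415 = 2

2


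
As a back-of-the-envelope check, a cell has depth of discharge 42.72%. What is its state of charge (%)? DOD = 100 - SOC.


SOC = 100 - DOD = 100 - 42.72 = 57.28%

57.28%


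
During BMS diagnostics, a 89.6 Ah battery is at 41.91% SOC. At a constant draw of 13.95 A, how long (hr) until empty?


Step 1: remaining = SOC/100 * C_total = 41.91/100 * 89.6 = 37.551 Ah
Step 2: t = remaining / I = 37.551 / 13.95 = 2.692 hr

2.692 hr


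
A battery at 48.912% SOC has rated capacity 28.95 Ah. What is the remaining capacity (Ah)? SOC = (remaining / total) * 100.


remaining = SOC / 100 * total = 48.912 / 100 * 28.95 = 14.16 Ah

14.16 Ah


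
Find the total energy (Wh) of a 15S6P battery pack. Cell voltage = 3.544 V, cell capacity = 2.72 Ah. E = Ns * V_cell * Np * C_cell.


E = Ns * Vcell * Np * Ccell = 15 * 3.544 * 6 * 2.72 = 867.6 Wh

867.6 Wh


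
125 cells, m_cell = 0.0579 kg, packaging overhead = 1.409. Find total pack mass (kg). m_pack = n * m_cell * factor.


Cell mass sum = 125 * 0.0579 = 7.2375 kg
With overhead 1.409: m_pack = 7.2375 * 1.409 = 10.20 kg

10.20 kg


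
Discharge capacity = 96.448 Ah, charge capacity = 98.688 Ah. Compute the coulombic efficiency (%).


Coulombic efficiency = 96.448/98.688 * 100% = 97.73%

97.73%


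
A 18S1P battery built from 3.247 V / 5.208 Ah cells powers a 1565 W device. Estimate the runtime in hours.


Step 1: E_pack = Ns * V_cell * Np * C_cell = 18 * 3.247 * 1 * 5.208 = 304.39 Wh
Step 2: t = E_pack / P = 304.39 / 1565 = 0.1945 hr

0.1945 hr


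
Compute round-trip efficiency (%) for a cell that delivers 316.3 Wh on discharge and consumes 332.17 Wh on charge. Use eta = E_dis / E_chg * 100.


Round-trip efficiency = 316.3/332.17 * 100% = 95.22%

95.22%


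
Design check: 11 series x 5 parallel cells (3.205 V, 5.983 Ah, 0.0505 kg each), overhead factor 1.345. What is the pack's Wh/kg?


Step 1: V_pack = 11 * 3.205 = 35.255 V
Step 2: C_pack = 5 * 5.983 = 29.915 Ah
Step 3: E_pack = V_pack * C_pack = 35.255 * 29.915 = 1054.7 Wh
Step 4: m_pack = 11 * 5 * 0.0505 * 1.345 = 3.7357 kg
Step 5: ED = E_pack / m_pack = 1054.7 / 3.7357 = 282.3 Wh/kg

282.3 Wh/kg


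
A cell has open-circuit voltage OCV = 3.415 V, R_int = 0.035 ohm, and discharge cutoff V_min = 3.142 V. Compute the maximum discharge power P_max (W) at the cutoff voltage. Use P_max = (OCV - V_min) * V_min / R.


dV = OCV - V_min = 0.273 V (so I_max = dV / R)
P_max = dV * V_min / R = 0.273 * 3.142 / 0.035 = 24.51 W

24.51 W


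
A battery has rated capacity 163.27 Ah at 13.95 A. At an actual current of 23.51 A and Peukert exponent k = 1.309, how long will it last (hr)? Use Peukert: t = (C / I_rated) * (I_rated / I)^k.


Step 1: t_rated = C / I_rated = 163.27 / 13.95 = 11.704 hr
Step 2: ratio = 13.95 / 23.51 = 0.59336
Step 3: ratio^k = 0.59336^1.309 = 0.50498
Step 4: t = t_rated * ratio^k = 11.704 * 0.50498 = 5.910 hr

5.910 hr


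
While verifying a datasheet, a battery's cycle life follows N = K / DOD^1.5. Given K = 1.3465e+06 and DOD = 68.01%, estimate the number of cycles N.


Step 1: DOD^1.5 = 68.01^1.5 = 560.87
Step 2: N = 1.3465e+06 / 560.87 = 2401 cycles

2401 cycles


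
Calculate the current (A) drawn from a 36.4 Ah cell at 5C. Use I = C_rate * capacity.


I = C_rate * capacity = 5 * 36.4 = 182 A

182 A


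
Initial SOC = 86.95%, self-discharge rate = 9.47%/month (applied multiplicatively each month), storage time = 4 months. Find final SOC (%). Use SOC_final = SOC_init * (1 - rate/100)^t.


decay = (1 - 9.47/100)^4 = 0.67169
SOC_final = 86.95 * 0.67169 = 58.40%

58.40%


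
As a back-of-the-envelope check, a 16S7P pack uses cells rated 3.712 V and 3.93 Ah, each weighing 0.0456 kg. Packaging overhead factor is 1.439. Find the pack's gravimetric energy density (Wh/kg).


Step 1: V_pack = 16 * 3.712 = 59.392 V
Step 2: C_pack = 7 * 3.93 = 27.51 Ah
Step 3: E_pack = V_pack * C_pack = 59.392 * 27.51 = 1633.9 Wh
Step 4: m_pack = 16 * 7 * 0.0456 * 1.439 = 7.3493 kg
Step 5: ED = E_pack / m_pack = 1633.9 / 7.3493 = 222.3 Wh/kg

222.3 Wh/kg


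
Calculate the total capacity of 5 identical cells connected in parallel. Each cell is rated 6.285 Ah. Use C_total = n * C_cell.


C_total = 5 * 6.285 = 31.425 Ah

31.425 Ah


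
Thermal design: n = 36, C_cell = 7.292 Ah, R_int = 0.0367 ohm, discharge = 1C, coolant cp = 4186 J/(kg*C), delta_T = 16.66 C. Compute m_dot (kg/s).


Step 1: I = 1 * 7.292 = 7.292 A
Step 2: Q_cell = I^2 * R = 7.292^2 * 0.0367 = 1.9515 W
Step 3: Q_total = 36 * 1.9515 = 70.254 W
Step 4: m_dot = Q_total / (cp * dT) = 70.254 / (4186 * 16.66) = 0.001007 kg/s

0.001007 kg/s


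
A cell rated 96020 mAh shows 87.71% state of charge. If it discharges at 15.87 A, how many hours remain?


Convert: C_total = 96020 mAh = 96.02 Ah
Step 1: remaining = SOC/100 * C_total = 87.71/100 * 96.02 = 84.219 Ah
Step 2: t = remaining / I = 84.219 / 15.87 = 5.307 hr

5.307 hr


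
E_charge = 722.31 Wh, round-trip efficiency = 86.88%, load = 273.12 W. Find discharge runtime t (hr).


Step 1: E_discharge = eta/100 * E_charge = 86.88/100 * 722.31 = 627.54 Wh
Step 2: t = E_discharge / P = 627.54 / 273.12 = 2.298 hr

2.298 hr


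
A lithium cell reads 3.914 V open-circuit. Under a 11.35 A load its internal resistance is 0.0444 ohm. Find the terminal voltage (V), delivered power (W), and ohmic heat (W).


Step 1: V_terminal = OCV - I*R = 3.914 - 11.35 * 0.0444 = 3.4101 V
Step 2: P_out = V_terminal * I = 3.4101 * 11.35 = 38.70 W
Step 3: Q = I^2 * R = 11.35^2 * 0.0444 = 5.720 W

V=3.4101 V, P=38.70 W, Q=5.720 W


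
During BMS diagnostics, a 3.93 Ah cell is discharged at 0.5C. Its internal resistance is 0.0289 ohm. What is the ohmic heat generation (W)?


Step 1: I = C_rate * capacity = 0.5 * 3.93 = 1.965 A
Step 2: Q = I^2 * R = 1.965^2 * 0.0289 = 3.8612 * 0.0289 = 0.1116 W

0.1116 W


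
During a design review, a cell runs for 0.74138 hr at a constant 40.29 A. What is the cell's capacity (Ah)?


C = I * t = 40.29 * 0.74138 = 29.87 Ah

29.87 Ah


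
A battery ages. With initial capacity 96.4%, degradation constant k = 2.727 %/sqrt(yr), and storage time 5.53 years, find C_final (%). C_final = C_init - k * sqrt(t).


sqrt(t) = sqrt(5.53) = 2.3516
C_final = 96.4 - 2.727 * 2.3516 = 89.99%

89.99%


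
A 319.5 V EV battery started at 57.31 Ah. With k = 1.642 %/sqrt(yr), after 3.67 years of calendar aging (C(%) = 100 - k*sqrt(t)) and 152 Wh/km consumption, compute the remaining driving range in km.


Step 1: capacity retention = 100 - 1.642 * sqrt(3.67) = 100 - 1.642 * 1.9157 = 96.854%
Step 2: C_now = 57.31 * 96.854/100 = 55.507 Ah
Step 3: E_pack = V * C_now = 319.5 * 55.507 = 17734 Wh
Step 4: range = E_pack / consumption = 17734 / 152 = 116.7 km

116.7 km


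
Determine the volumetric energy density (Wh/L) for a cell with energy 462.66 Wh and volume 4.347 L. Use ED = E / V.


ED = E / V = 462.66 / 4.347 = 106.4 Wh/L

106.4 Wh/L


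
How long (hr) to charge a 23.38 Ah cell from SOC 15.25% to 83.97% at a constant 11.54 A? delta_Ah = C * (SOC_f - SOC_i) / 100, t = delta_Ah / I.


delta_Ah = 23.38 * (83.97 - 15.25) / 100 = 16.067 Ah
t = delta_Ah / I = 16.067 / 11.54 = 1.392 hr

1.392 hr


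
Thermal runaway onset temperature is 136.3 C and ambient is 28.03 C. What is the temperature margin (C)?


margin = T_onset - T_ambient = 136.3 - 28.03 = 108.27 C

108.27 C


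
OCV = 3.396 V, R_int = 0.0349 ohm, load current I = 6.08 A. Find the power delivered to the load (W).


Step 1: V_terminal = OCV - I*R = 3.396 - 6.08 * 0.0349 = 3.1838 V
Step 2: P_out = V_terminal * I = 3.1838 * 6.08 = 19.36 W

19.36 W


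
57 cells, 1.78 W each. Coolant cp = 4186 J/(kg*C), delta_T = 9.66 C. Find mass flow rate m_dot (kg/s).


Step 1: Total heat Q = 57 * 1.78 W = 101.46 W
Step 2: denom = cp * dT = 4186 * 9.66 = 40437
Step 3: m_dot = 101.46 / 40437 = 0.002509 kg/s

0.002509 kg/s


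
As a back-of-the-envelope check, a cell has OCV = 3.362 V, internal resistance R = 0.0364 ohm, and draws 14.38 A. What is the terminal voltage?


V = OCV - I*R = 3.362 - 14.38 * 0.0364 = 2.839 V

2.839 V


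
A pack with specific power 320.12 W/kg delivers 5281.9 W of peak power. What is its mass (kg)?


m = P / SP = 5281.9 / 320.12 = 16.50 kg

16.50 kg


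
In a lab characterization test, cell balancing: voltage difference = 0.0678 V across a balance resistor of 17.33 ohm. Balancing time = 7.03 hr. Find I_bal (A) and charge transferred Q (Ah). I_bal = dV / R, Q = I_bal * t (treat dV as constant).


First, Ohm's law: I_bal = 0.0678 V / 17.33 ohm = 0.0039123 A
Then Q = I * t = 0.0039123 A * 7.03 hr = 0.02750 Ah

I=0.0039123 A, Q=0.02750 Ah


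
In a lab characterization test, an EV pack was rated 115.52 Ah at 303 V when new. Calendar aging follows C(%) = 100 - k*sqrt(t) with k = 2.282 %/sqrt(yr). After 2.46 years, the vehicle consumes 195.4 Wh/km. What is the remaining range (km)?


Step 1: capacity retention = 100 - 2.282 * sqrt(2.46) = 100 - 2.282 * 1.5684 = 96.421%
Step 2: C_now = 115.52 * 96.421/100 = 111.39 Ah
Step 3: E_pack = V * C_now = 303 * 111.39 = 33751 Wh
Step 4: range = E_pack / consumption = 33751 / 195.4 = 172.7 km

172.7 km


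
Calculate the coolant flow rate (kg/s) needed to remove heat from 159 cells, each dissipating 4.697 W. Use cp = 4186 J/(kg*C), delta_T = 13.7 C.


Step 1: Total heat Q = 159 * 4.697 W = 746.82 W
Step 2: denom = cp * dT = 4186 * 13.7 = 57348
Step 3: m_dot = 746.82 / 57348 = 0.01302 kg/s

0.01302 kg/s


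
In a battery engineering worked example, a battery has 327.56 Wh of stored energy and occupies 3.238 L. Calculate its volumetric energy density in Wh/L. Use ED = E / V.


ED = E / V = 327.56 / 3.238 = 101.2 Wh/L

101.2 Wh/L


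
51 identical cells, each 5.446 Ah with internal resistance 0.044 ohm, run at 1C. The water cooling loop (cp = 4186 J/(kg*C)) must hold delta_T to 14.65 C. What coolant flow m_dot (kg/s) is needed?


Step 1: I = 1 * 5.446 = 5.446 A
Step 2: Q_cell = I^2 * R = 5.446^2 * 0.044 = 1.305 W
Step 3: Q_total = 51 * 1.305 = 66.555 W
Step 4: m_dot = Q_total / (cp * dT) = 66.555 / (4186 * 14.65) = 0.001085 kg/s

0.001085 kg/s


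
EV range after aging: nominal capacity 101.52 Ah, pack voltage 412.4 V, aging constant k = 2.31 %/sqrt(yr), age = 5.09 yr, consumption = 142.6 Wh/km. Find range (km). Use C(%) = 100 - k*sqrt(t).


Step 1: capacity retention = 100 - 2.31 * sqrt(5.09) = 100 - 2.31 * 2.2561 = 94.788%
Step 2: C_now = 101.52 * 94.788/100 = 96.229 Ah
Step 3: E_pack = V * C_now = 412.4 * 96.229 = 39685 Wh
Step 4: range = E_pack / consumption = 39685 / 142.6 = 278.3 km

278.3 km


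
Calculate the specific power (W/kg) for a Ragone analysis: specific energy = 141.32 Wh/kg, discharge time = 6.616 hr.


P_specific = E / t = 141.32 / 6.616 = 21.36 W/kg

21.36 W/kg


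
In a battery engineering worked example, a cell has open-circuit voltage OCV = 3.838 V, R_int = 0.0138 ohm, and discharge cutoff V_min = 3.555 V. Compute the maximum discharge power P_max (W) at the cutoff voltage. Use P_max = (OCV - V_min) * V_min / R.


dV = OCV - V_min = 0.283 V (so I_max = dV / R)
P_max = dV * V_min / R = 0.283 * 3.555 / 0.0138 = 72.90 W

72.90 W


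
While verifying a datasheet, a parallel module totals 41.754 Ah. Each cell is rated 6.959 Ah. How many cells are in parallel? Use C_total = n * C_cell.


n = C_total / C_cell = 41.754 / 6.959 = 6

6


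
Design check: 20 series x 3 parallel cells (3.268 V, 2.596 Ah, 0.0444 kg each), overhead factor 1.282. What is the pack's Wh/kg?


Step 1: V_pack = 20 * 3.268 = 65.36 V
Step 2: C_pack = 3 * 2.596 = 7.788 Ah
Step 3: E_pack = V_pack * C_pack = 65.36 * 7.788 = 509.02 Wh
Step 4: m_pack = 20 * 3 * 0.0444 * 1.282 = 3.4152 kg
Step 5: ED = E_pack / m_pack = 509.02 / 3.4152 = 149.0 Wh/kg

149.0 Wh/kg


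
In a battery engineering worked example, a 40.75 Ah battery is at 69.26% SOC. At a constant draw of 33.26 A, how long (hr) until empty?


Step 1: remaining = SOC/100 * C_total = 69.26/100 * 40.75 = 28.223 Ah
Step 2: t = remaining / I = 28.223 / 33.26 = 0.8486 hr

0.8486 hr


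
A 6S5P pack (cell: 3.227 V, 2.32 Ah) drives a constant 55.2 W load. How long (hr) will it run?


Step 1: E_pack = Ns * V_cell * Np * C_cell = 6 * 3.227 * 5 * 2.32 = 224.6 Wh
Step 2: t = E_pack / P = 224.6 / 55.2 = 4.069 hr

4.069 hr


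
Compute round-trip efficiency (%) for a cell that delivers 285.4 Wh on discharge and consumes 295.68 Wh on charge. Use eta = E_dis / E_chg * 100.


eta_e = E_dis / E_chg * 100 = 285.4 / 295.68 * 100 = 96.52%

96.52%


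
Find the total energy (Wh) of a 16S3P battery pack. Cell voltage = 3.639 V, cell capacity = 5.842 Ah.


E = Ns * Vcell * Np * Ccell = 16 * 3.639 * 3 * 5.842 = 1020 Wh

1020 Wh


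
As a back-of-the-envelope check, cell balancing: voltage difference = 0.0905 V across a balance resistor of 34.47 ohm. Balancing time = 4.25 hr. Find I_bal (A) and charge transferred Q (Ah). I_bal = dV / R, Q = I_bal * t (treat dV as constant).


First, Ohm's law: I_bal = 0.0905 V / 34.47 ohm = 0.0026255 A
Then Q = I * t = 0.0026255 A * 4.25 hr = 0.01116 Ah

I=0.0026255 A, Q=0.01116 Ah


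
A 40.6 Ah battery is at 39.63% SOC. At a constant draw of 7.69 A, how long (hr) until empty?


Step 1: remaining = SOC/100 * C_total = 39.63/100 * 40.6 = 16.09 Ah
Step 2: t = remaining / I = 16.09 / 7.69 = 2.092 hr

2.092 hr


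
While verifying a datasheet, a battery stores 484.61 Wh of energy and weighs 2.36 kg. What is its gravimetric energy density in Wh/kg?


ED = E / m = 484.61 / 2.36 = 205.3 Wh/kg

205.3 Wh/kg


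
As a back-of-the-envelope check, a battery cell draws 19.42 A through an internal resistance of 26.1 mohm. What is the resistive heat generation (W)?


Convert: R = 26.1 mohm = 0.0261 ohm
Q = I^2 * R = 19.42^2 * 0.0261 = 9.843 W

9.843 W


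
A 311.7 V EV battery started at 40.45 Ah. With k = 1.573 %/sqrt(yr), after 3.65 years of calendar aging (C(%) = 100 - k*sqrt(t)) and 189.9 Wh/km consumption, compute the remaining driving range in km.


Step 1: capacity retention = 100 - 1.573 * sqrt(3.65) = 100 - 1.573 * 1.9105 = 96.995%
Step 2: C_now = 40.45 * 96.995/100 = 39.234 Ah
Step 3: E_pack = V * C_now = 311.7 * 39.234 = 12229 Wh
Step 4: range = E_pack / consumption = 12229 / 189.9 = 64.40 km

64.40 km


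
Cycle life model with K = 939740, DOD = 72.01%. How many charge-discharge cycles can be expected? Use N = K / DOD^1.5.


DOD^1.5 = 611.07
N = K / DOD^1.5 = 939740 / 611.07 = 1538

1538 cycles


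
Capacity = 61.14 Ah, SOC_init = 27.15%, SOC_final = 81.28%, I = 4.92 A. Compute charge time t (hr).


delta_Ah = 61.14 * (81.28 - 27.15) / 100 = 33.095 Ah
t = delta_Ah / I = 33.095 / 4.92 = 6.727 hr

6.727 hr


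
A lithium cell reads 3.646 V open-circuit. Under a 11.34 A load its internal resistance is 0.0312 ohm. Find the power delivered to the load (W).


Step 1: V_terminal = OCV - I*R = 3.646 - 11.34 * 0.0312 = 3.2922 V
Step 2: P_out = V_terminal * I = 3.2922 * 11.34 = 37.33 W

37.33 W


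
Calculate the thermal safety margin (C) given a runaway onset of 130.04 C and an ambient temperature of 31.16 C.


margin = T_onset - T_ambient = 130.04 - 31.16 = 98.88 C

98.88 C


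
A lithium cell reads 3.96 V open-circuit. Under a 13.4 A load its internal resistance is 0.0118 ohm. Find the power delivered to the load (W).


Step 1: V_terminal = OCV - I*R = 3.96 - 13.4 * 0.0118 = 3.8019 V
Step 2: P_out = V_terminal * I = 3.8019 * 13.4 = 50.95 W

50.95 W


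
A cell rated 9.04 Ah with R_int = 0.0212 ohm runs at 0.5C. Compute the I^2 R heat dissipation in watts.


Step 1: I = C_rate * capacity = 0.5 * 9.04 = 4.52 A
Step 2: Q = I^2 * R = 4.52^2 * 0.0212 = 20.43 * 0.0212 = 0.4331 W

0.4331 W


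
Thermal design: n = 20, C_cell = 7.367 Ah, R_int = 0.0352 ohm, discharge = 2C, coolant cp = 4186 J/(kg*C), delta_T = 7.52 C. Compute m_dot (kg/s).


Step 1: I = 2 * 7.367 = 14.734 A
Step 2: Q_cell = I^2 * R = 14.734^2 * 0.0352 = 7.6416 W
Step 3: Q_total = 20 * 7.6416 = 152.83 W
Step 4: m_dot = Q_total / (cp * dT) = 152.83 / (4186 * 7.52) = 0.004855 kg/s

0.004855 kg/s


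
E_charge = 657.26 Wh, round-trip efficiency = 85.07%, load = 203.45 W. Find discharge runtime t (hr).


Step 1: E_discharge = eta/100 * E_charge = 85.07/100 * 657.26 = 559.13 Wh
Step 2: t = E_discharge / P = 559.13 / 203.45 = 2.748 hr

2.748 hr


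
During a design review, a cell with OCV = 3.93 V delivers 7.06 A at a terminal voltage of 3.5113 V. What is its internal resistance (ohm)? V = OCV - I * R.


R = (OCV - V) / I = (3.93 - 3.5113) / 7.06 = 0.05931 ohm

0.05931 ohm


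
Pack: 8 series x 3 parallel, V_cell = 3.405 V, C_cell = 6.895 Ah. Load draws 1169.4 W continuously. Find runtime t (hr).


Step 1: E_pack = Ns * V_cell * Np * C_cell = 8 * 3.405 * 3 * 6.895 = 563.46 Wh
Step 2: t = E_pack / P = 563.46 / 1169.4 = 0.4818 hr

0.4818 hr


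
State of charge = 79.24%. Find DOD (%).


DOD = 100 - SOC = 100 - 79.24 = 20.76%

20.76%


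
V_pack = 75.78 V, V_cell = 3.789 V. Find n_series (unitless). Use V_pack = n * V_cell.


Rearranging: n = V_pack / V_cell = 75.78 / 3.789 = 20 cells

20


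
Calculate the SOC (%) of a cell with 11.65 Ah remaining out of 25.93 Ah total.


SOC = (remaining / total) * 100 = (11.65 / 25.93) * 100 = 44.93%

44.93%


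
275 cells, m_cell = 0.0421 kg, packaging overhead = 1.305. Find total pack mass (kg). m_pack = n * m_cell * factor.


Cell mass sum = 275 * 0.0421 = 11.578 kg
With overhead 1.305: m_pack = 11.578 * 1.305 = 15.11 kg

15.11 kg


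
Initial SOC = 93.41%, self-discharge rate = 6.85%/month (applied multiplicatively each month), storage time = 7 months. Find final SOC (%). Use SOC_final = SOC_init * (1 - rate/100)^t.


decay = (1 - 6.85/100)^7 = 0.60853
SOC_final = 93.41 * 0.60853 = 56.84%

56.84%


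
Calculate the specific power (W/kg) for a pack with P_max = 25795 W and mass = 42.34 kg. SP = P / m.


SP = P / m = 25795 / 42.34 = 609.2 W/kg

609.2 W/kg


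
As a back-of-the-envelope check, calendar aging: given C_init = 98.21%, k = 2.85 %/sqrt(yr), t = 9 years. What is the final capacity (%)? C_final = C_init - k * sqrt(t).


sqrt(t) = sqrt(9) = 3
C_final = 98.21 - 2.85 * 3 = 89.66%

89.66%


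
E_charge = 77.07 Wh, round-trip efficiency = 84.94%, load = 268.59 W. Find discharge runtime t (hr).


Step 1: E_discharge = eta/100 * E_charge = 84.94/100 * 77.07 = 65.463 Wh
Step 2: t = E_discharge / P = 65.463 / 268.59 = 0.2437 hr

0.2437 hr


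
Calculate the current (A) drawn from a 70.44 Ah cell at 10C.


I = C_rate * capacity = 10 * 70.44 = 704.4 A

704.4 A


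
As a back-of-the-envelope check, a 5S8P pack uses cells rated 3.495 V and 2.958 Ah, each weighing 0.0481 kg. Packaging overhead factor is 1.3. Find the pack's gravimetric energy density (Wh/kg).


Step 1: V_pack = 5 * 3.495 = 17.475 V
Step 2: C_pack = 8 * 2.958 = 23.664 Ah
Step 3: E_pack = V_pack * C_pack = 17.475 * 23.664 = 413.53 Wh
Step 4: m_pack = 5 * 8 * 0.0481 * 1.3 = 2.5012 kg
Step 5: ED = E_pack / m_pack = 413.53 / 2.5012 = 165.3 Wh/kg

165.3 Wh/kg


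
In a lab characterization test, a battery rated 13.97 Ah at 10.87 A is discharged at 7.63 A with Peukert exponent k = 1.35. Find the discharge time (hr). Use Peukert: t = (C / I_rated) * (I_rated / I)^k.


t_rated = C / I_rated = 13.97 / 10.87 = 1.2852 hr
(I_rated/I)^k = (1.4246)^1.35 = 1.6124
t = t_rated * (I_rated/I)^k = 1.2852 * 1.6124 = 2.072 hr

2.072 hr


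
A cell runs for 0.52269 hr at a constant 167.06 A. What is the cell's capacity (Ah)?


C = I * t = 167.06 * 0.52269 = 87.32 Ah

87.32 Ah


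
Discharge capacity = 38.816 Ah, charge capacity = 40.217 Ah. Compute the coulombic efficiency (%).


Coulombic efficiency = 38.816/40.217 * 100% = 96.52%

96.52%


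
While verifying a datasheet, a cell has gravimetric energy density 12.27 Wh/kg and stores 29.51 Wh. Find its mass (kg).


m = E / ED = 29.51 / 12.27 = 2.405 kg

2.405 kg


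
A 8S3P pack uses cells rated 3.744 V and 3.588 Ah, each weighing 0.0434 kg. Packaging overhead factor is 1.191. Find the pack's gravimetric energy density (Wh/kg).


Step 1: V_pack = 8 * 3.744 = 29.952 V
Step 2: C_pack = 3 * 3.588 = 10.764 Ah
Step 3: E_pack = V_pack * C_pack = 29.952 * 10.764 = 322.4 Wh
Step 4: m_pack = 8 * 3 * 0.0434 * 1.191 = 1.2405 kg
Step 5: ED = E_pack / m_pack = 322.4 / 1.2405 = 259.9 Wh/kg

259.9 Wh/kg


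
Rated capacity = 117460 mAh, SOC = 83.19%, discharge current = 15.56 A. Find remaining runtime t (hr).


Convert: C_total = 117460 mAh = 117.46 Ah
Step 1: remaining = SOC/100 * C_total = 83.19/100 * 117.46 = 97.715 Ah
Step 2: t = remaining / I = 97.715 / 15.56 = 6.280 hr

6.280 hr


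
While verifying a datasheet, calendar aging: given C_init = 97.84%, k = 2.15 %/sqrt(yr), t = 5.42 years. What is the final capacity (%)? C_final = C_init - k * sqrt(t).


Step 1: sqrt(5.42 yr) = 2.3281
Step 2: drop = 2.15 * 2.3281 = 5.0054
Step 3: C_final = 97.84 - 5.0054 = 92.83%

92.83%


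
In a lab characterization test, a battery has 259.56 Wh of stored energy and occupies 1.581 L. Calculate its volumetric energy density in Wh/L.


Volumetric ED = 259.56 Wh / 1.581 L = 164.2 Wh/L

164.2 Wh/L


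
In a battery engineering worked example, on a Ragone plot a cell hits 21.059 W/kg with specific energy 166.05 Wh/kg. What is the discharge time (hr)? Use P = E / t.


t = E / P = 166.05 / 21.059 = 7.885 hr

7.885 hr


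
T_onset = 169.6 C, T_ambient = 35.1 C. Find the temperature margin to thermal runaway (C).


margin = T_onset - T_ambient = 169.6 - 35.1 = 134.5 C

134.5 C


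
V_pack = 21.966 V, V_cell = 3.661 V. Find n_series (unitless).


Rearranging: n = V_pack / V_cell = 21.966 / 3.661 = 6 cells

6


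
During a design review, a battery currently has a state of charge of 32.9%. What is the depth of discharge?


DOD = 100 - SOC = 100 - 32.9 = 67.1%

67.1%


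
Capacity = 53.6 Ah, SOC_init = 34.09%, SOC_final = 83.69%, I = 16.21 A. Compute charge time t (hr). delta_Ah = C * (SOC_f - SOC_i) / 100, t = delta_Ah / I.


delta_Ah = 53.6 * (83.69 - 34.09) / 100 = 26.586 Ah
t = delta_Ah / I = 26.586 / 16.21 = 1.640 hr

1.640 hr


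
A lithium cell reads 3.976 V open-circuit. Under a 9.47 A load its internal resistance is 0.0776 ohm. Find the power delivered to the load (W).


Step 1: V_terminal = OCV - I*R = 3.976 - 9.47 * 0.0776 = 3.2411 V
Step 2: P_out = V_terminal * I = 3.2411 * 9.47 = 30.69 W

30.69 W


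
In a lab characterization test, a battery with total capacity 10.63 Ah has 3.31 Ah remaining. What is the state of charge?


SOC% = 3.31 / 10.63 * 100 = 31.14%

31.14%


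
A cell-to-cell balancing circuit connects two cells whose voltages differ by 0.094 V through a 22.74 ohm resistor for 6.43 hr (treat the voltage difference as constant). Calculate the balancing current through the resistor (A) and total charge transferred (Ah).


I_bal = dV / R = 0.094 / 22.74 = 0.0041337 A
Q = I_bal * t = 0.0041337 * 6.43 = 0.02658 Ah

I=0.0041337 A, Q=0.02658 Ah


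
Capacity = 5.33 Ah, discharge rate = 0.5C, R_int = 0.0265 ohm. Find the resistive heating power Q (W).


Step 1: I = C_rate * capacity = 0.5 * 5.33 = 2.665 A
Step 2: Q = I^2 * R = 2.665^2 * 0.0265 = 7.1022 * 0.0265 = 0.1882 W

0.1882 W


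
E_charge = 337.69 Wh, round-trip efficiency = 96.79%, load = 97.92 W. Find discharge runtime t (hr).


Step 1: E_discharge = eta/100 * E_charge = 96.79/100 * 337.69 = 326.85 Wh
Step 2: t = E_discharge / P = 326.85 / 97.92 = 3.338 hr

3.338 hr


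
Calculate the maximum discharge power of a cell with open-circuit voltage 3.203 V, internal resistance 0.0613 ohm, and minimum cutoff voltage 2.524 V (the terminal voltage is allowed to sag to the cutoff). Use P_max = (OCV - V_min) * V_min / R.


P_max = (OCV - V_min) * V_min / R = (3.203 - 2.524) * 2.524 / 0.0613 = 0.679 * 2.524 / 0.0613 = 27.96 W

27.96 W


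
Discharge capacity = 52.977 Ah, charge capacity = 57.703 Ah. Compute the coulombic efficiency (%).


eta_c = Q_dis / Q_chg * 100 = 52.977 / 57.703 * 100 = 91.81%

91.81%


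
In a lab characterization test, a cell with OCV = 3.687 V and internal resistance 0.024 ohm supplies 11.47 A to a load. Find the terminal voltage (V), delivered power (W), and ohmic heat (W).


Step 1: V_terminal = OCV - I*R = 3.687 - 11.47 * 0.024 = 3.4117 V
Step 2: P_out = V_terminal * I = 3.4117 * 11.47 = 39.13 W
Step 3: Q = I^2 * R = 11.47^2 * 0.024 = 3.157 W

V=3.4117 V, P=39.13 W, Q=3.157 W


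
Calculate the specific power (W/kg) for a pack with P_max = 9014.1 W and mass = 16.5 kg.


Specific power = 9014.1 W / 16.5 kg = 546.3 W/kg

546.3 W/kg


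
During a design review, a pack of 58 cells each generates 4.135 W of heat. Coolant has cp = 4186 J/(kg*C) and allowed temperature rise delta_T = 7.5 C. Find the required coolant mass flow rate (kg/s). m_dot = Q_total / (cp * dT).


Step 1: Total heat Q = 58 * 4.135 W = 239.83 W
Step 2: denom = cp * dT = 4186 * 7.5 = 31395
Step 3: m_dot = 239.83 / 31395 = 0.007639 kg/s

0.007639 kg/s


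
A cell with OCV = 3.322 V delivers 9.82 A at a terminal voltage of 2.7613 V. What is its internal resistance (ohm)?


R = (OCV - V) / I = (3.322 - 2.7613) / 9.82 = 0.05710 ohm

0.05710 ohm


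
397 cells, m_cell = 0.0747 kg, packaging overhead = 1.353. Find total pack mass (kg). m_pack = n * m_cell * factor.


m_pack = n * m_cell * overhead = 397 * 0.0747 * 1.353 = 40.12 kg

40.12 kg


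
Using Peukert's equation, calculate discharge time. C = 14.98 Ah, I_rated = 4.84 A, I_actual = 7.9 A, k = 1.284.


t_rated = C / I_rated = 14.98 / 4.84 = 3.095 hr
(I_rated/I)^k = (0.61266)^1.284 = 0.53308
t = t_rated * (I_rated/I)^k = 3.095 * 0.53308 = 1.650 hr

1.650 hr


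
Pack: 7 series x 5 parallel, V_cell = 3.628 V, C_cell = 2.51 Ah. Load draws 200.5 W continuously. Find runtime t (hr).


Step 1: E_pack = Ns * V_cell * Np * C_cell = 7 * 3.628 * 5 * 2.51 = 318.72 Wh
Step 2: t = E_pack / P = 318.72 / 200.5 = 1.590 hr

1.590 hr


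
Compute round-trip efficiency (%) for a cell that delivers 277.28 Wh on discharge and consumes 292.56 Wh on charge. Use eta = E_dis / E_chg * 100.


eta_e = E_dis / E_chg * 100 = 277.28 / 292.56 * 100 = 94.78%

94.78%


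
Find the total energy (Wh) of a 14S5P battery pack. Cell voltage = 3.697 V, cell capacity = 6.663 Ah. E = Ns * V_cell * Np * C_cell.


E = Ns * Vcell * Np * Ccell = 14 * 3.697 * 5 * 6.663 = 1724 Wh

1724 Wh


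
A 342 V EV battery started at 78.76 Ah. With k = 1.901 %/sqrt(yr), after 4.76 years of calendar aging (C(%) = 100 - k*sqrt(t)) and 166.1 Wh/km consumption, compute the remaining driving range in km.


Step 1: capacity retention = 100 - 1.901 * sqrt(4.76) = 100 - 1.901 * 2.1817 = 95.853%
Step 2: C_now = 78.76 * 95.853/100 = 75.494 Ah
Step 3: E_pack = V * C_now = 342 * 75.494 = 25819 Wh
Step 4: range = E_pack / consumption = 25819 / 166.1 = 155.4 km

155.4 km


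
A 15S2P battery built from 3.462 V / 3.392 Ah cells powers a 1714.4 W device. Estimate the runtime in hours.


Step 1: E_pack = Ns * V_cell * Np * C_cell = 15 * 3.462 * 2 * 3.392 = 352.29 Wh
Step 2: t = E_pack / P = 352.29 / 1714.4 = 0.2055 hr

0.2055 hr


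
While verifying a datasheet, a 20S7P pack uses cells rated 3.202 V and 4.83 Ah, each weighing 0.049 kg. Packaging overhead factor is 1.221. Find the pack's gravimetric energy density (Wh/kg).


Step 1: V_pack = 20 * 3.202 = 64.04 V
Step 2: C_pack = 7 * 4.83 = 33.81 Ah
Step 3: E_pack = V_pack * C_pack = 64.04 * 33.81 = 2165.2 Wh
Step 4: m_pack = 20 * 7 * 0.049 * 1.221 = 8.3761 kg
Step 5: ED = E_pack / m_pack = 2165.2 / 8.3761 = 258.5 Wh/kg

258.5 Wh/kg


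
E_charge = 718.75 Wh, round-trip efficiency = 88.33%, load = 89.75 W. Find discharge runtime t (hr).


Step 1: E_discharge = eta/100 * E_charge = 88.33/100 * 718.75 = 634.87 Wh
Step 2: t = E_discharge / P = 634.87 / 89.75 = 7.074 hr

7.074 hr


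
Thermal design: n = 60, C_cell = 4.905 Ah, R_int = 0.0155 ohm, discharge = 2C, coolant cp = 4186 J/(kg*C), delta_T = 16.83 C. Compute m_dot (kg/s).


Step 1: I = 2 * 4.905 = 9.81 A
Step 2: Q_cell = I^2 * R = 9.81^2 * 0.0155 = 1.4917 W
Step 3: Q_total = 60 * 1.4917 = 89.502 W
Step 4: m_dot = Q_total / (cp * dT) = 89.502 / (4186 * 16.83) = 0.001270 kg/s

0.001270 kg/s


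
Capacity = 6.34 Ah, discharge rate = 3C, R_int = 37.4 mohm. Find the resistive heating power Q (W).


Convert: R = 37.4 mohm = 0.0374 ohm
Step 1: I = C_rate * capacity = 3 * 6.34 = 19.02 A
Step 2: Q = I^2 * R = 19.02^2 * 0.0374 = 361.76 * 0.0374 = 13.53 W

13.53 W


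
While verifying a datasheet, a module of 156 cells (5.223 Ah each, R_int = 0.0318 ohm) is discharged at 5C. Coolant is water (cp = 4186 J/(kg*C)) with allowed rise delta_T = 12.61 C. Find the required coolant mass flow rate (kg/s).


Step 1: I = 5 * 5.223 = 26.115 A
Step 2: Q_cell = I^2 * R = 26.115^2 * 0.0318 = 21.687 W
Step 3: Q_total = 156 * 21.687 = 3383.2 W
Step 4: m_dot = Q_total / (cp * dT) = 3383.2 / (4186 * 12.61) = 0.06409 kg/s

0.06409 kg/s


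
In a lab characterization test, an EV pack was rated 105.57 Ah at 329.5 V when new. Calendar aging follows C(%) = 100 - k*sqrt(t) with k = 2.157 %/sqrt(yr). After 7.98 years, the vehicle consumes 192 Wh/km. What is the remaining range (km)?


Step 1: capacity retention = 100 - 2.157 * sqrt(7.98) = 100 - 2.157 * 2.8249 = 93.907%
Step 2: C_now = 105.57 * 93.907/100 = 99.138 Ah
Step 3: E_pack = V * C_now = 329.5 * 99.138 = 32666 Wh
Step 4: range = E_pack / consumption = 32666 / 192 = 170.1 km

170.1 km


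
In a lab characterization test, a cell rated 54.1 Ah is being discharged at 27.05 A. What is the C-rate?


C_rate = I / capacity = 27.05 / 54.1 = 0.5C

0.5C


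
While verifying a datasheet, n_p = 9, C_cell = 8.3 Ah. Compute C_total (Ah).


C_total = 9 * 8.3 = 74.7 Ah

74.7 Ah


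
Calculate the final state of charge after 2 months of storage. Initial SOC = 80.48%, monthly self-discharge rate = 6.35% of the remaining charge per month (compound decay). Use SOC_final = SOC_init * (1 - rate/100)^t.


Monthly retention factor = 1 - 6.35/100 = 0.9365
Over 2 months: factor^2 = 0.87703
SOC_final = 80.48 * 0.87703 = 70.58%

70.58%


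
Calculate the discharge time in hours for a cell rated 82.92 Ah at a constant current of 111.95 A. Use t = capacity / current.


Runtime = 82.92 Ah / 111.95 A = 0.7407 hr

0.7407 hr


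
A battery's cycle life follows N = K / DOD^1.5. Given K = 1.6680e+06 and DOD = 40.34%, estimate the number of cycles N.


Step 1: DOD^1.5 = 40.34^1.5 = 256.21
Step 2: N = 1.6680e+06 / 256.21 = 6510 cycles

6510 cycles


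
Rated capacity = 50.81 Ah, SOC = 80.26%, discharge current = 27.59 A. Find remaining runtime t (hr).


Step 1: remaining = SOC/100 * C_total = 80.26/100 * 50.81 = 40.78 Ah
Step 2: t = remaining / I = 40.78 / 27.59 = 1.478 hr

1.478 hr


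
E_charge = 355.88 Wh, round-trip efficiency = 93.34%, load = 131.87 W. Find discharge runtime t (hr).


Step 1: E_discharge = eta/100 * E_charge = 93.34/100 * 355.88 = 332.18 Wh
Step 2: t = E_discharge / P = 332.18 / 131.87 = 2.519 hr

2.519 hr


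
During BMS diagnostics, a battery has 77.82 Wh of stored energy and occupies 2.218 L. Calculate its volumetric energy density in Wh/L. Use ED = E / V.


ED = E / V = 77.82 / 2.218 = 35.09 Wh/L

35.09 Wh/L


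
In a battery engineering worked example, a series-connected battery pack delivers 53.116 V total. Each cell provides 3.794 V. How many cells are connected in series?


n = V_pack / V_cell = 53.116 / 3.794 = 14

14


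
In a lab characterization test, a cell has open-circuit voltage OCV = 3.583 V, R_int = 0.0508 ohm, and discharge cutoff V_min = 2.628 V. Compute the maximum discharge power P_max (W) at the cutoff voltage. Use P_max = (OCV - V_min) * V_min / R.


P_max = (OCV - V_min) * V_min / R = (3.583 - 2.628) * 2.628 / 0.0508 = 0.955 * 2.628 / 0.0508 = 49.40 W

49.40 W
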